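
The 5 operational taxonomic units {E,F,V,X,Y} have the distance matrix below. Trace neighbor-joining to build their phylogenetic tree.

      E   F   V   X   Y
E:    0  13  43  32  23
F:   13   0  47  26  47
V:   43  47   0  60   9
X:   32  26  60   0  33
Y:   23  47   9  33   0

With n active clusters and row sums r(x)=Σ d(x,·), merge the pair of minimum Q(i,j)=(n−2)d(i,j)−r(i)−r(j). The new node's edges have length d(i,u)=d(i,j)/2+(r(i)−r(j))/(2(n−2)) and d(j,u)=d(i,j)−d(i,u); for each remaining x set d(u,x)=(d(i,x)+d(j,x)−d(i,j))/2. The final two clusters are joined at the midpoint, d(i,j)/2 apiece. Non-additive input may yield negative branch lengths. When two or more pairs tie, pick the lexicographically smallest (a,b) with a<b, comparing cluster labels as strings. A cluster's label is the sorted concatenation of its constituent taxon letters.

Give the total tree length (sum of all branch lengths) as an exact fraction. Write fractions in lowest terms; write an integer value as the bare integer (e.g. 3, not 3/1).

549/8

step 1: merge (V,Y) at d=9, Q=-244; branch lengths V→37/3, Y→-10/3; new cluster VY
  updated: d(E,VY)=57/2, d(F,VY)=85/2, d(VY,X)=42
step 2: merge (E,VY) at d=57/2, Q=-259/2; branch lengths E→35/8, VY→193/8; new cluster EVY
  updated: d(EVY,F)=27/2, d(EVY,X)=91/4
step 3: merge (EVY,F) at d=27/2, Q=-249/4; branch lengths EVY→41/8, F→67/8; new cluster EFVY
  updated: d(EFVY,X)=141/8
step 4: merge (EFVY,X) at d=141/8; branch lengths EFVY→141/16, X→141/16; new cluster EFVXY
final tree: (((E:35/8,(V:37/3,Y:-10/3):193/8):41/8,F:67/8):141/16,X:141/16)
total length: 549/8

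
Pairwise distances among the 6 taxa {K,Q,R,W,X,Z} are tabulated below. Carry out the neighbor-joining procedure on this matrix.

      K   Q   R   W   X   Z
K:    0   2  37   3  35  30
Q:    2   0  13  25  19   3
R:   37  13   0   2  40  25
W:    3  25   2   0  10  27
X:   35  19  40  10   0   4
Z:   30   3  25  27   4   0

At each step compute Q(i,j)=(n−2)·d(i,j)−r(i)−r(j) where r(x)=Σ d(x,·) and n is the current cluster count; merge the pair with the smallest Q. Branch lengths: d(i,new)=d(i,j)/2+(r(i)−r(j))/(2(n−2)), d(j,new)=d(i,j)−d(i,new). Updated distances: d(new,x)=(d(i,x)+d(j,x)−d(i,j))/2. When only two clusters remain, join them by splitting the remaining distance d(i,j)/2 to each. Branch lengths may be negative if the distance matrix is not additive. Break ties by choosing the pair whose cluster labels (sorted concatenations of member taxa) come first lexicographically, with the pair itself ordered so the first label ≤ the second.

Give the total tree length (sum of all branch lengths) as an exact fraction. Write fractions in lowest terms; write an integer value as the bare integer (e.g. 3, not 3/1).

299/8

1. join X+Z (d=4, Q=-181) ⇒ XZ; edges |X|=35/8, |Z|=-3/8
  updated: d(K,XZ)=61/2, d(Q,XZ)=9, d(R,XZ)=61/2, d(W,XZ)=33/2
2. join R+W (d=2, Q=-123) ⇒ RW; edges |R|=7, |W|=-5
  updated: d(K,RW)=19, d(Q,RW)=18, d(RW,XZ)=45/2
3. join K+Q (d=2, Q=-153/2) ⇒ KQ; edges |K|=53/8, |Q|=-37/8
  updated: d(KQ,RW)=35/2, d(KQ,XZ)=75/4
4. join KQ+RW (d=35/2, Q=-235/4) ⇒ KQRW; edges |KQ|=55/8, |RW|=85/8
  updated: d(KQRW,XZ)=95/8
5. join KQRW+XZ (d=95/8) ⇒ KQRWXZ; edges |KQRW|=95/16, |XZ|=95/16
final tree: (((K:53/8,Q:-37/8):55/8,(R:7,W:-5):85/8):95/16,(X:35/8,Z:-3/8):95/16)
total length: 299/8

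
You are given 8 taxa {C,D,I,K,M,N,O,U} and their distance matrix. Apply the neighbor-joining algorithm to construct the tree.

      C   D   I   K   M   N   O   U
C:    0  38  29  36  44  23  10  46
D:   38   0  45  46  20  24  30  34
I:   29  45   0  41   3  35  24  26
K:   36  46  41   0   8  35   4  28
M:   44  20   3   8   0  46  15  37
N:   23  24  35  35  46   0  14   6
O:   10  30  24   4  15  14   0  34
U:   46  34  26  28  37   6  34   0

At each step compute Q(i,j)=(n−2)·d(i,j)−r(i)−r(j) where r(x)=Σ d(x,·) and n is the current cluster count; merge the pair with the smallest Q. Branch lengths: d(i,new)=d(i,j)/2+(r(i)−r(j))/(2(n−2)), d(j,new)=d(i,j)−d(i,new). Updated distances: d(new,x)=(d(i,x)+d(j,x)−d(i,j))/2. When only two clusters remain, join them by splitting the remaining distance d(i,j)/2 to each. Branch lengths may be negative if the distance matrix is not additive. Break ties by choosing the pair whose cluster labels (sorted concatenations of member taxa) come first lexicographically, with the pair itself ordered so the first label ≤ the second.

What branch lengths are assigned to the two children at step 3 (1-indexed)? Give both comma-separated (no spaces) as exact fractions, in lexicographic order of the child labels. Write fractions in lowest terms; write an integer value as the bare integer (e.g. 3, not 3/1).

273/16,143/16

iteration 1: select I,M (d=3, Q=-358); attach at lengths (4, -1); label the merged cluster IM
  updated: d(C,IM)=35, d(D,IM)=31, d(IM,K)=23, d(IM,N)=39, d(IM,O)=18, d(IM,U)=30
iteration 2: select N,U (d=6, Q=-289); attach at lengths (-7/10, 67/10); label the merged cluster NU
  updated: d(C,NU)=63/2, d(D,NU)=26, d(IM,NU)=63/2, d(K,NU)=57/2, d(NU,O)=21
iteration 3: select D,NU (d=26, Q=-411/2); attach at lengths (273/16, 143/16); label the merged cluster DNU
  updated: d(C,DNU)=87/4, d(DNU,IM)=73/4, d(DNU,K)=97/4, d(DNU,O)=25/2
iteration 4: select K,O (d=4, Q=-479/4); attach at lengths (73/8, -41/8); label the merged cluster KO
  updated: d(C,KO)=21, d(DNU,KO)=131/8, d(IM,KO)=37/2
iteration 5: select C,KO (d=21, Q=-733/8); attach at lengths (511/32, 161/32); label the merged cluster CKO
  updated: d(CKO,DNU)=137/16, d(CKO,IM)=65/4
iteration 6: select CKO,DNU (d=137/16, Q=-689/16); attach at lengths (105/32, 169/32); label the merged cluster CDKNOU
  updated: d(CDKNOU,IM)=415/32
iteration 7: select CDKNOU,IM (d=415/32); attach at lengths (415/64, 415/64); label the merged cluster CDIKMNOU
final tree: (((C:511/32,(K:73/8,O:-41/8):161/32):105/32,(D:273/16,(N:-7/10,U:67/10):143/16):169/32):415/64,(I:4,M:-1):415/64)
total length: 2609/32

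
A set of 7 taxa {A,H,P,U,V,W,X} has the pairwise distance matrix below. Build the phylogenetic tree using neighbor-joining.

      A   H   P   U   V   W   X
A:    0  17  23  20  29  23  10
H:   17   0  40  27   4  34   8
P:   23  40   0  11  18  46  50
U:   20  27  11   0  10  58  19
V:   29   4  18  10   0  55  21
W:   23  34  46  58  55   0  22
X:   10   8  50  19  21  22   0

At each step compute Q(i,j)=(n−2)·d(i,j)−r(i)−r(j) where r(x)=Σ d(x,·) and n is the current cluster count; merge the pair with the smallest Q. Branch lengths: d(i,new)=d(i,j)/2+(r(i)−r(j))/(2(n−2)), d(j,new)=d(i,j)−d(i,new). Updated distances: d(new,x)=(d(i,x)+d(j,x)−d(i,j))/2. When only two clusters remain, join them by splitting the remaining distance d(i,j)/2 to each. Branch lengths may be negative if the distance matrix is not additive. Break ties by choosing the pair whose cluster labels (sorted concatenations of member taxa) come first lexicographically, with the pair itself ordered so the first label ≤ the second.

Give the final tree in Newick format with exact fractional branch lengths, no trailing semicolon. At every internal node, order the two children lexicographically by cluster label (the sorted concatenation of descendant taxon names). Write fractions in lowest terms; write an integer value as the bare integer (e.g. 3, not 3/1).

(((A:91/32,W:645/32):121/32,(H:35/24,((P:49/5,U:6/5):89/16,V:47/16):247/24):249/32):23/64,X:23/64)

iteration 1: select P,U (d=11, Q=-278); attach at lengths (49/5, 6/5); label the merged cluster PU
  updated: d(A,PU)=16, d(H,PU)=28, d(PU,V)=17/2, d(PU,W)=93/2, d(PU,X)=29
iteration 2: select PU,V (d=17/2, Q=-423/2); attach at lengths (89/16, 47/16); label the merged cluster PUV
  updated: d(A,PUV)=73/4, d(H,PUV)=47/4, d(PUV,W)=93/2, d(PUV,X)=83/4
iteration 3: select H,PUV (d=47/4, Q=-531/4); attach at lengths (35/24, 247/24); label the merged cluster HPUV
  updated: d(A,HPUV)=47/4, d(HPUV,W)=275/8, d(HPUV,X)=17/2
iteration 4: select A,W (d=23, Q=-625/8); attach at lengths (91/32, 645/32); label the merged cluster AW
  updated: d(AW,HPUV)=185/16, d(AW,X)=9/2
iteration 5: select AW,HPUV (d=185/16, Q=-393/16); attach at lengths (121/32, 249/32); label the merged cluster AHPUVW
  updated: d(AHPUVW,X)=23/32
iteration 6: select AHPUVW,X (d=23/32); attach at lengths (23/64, 23/64); label the merged cluster AHPUVWX
final tree: (((A:91/32,W:645/32):121/32,(H:35/24,((P:49/5,U:6/5):89/16,V:47/16):247/24):249/32):23/64,X:23/64)
total length: 2129/32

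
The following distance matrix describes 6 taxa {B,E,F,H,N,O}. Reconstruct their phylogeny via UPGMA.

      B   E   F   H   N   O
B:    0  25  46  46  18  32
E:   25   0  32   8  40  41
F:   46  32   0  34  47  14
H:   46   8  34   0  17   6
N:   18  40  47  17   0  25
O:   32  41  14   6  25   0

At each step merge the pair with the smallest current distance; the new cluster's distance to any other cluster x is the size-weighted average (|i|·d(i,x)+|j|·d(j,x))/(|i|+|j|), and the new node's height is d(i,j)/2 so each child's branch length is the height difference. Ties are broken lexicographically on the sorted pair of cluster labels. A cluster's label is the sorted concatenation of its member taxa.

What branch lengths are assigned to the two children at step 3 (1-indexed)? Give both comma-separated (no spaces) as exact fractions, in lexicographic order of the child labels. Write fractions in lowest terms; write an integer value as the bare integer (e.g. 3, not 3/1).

12,9

1. join H+O (d=6) ⇒ HO; edges |H|=3, |O|=3
  updated: d(B,HO)=39, d(E,HO)=49/2, d(F,HO)=24, d(HO,N)=21
2. join B+N (d=18) ⇒ BN; edges |B|=9, |N|=9
  updated: d(BN,E)=65/2, d(BN,F)=93/2, d(BN,HO)=30
3. join F+HO (d=24) ⇒ FHO; edges |F|=12, |HO|=9
  updated: d(BN,FHO)=71/2, d(E,FHO)=27
4. join E+FHO (d=27) ⇒ EFHO; edges |E|=27/2, |FHO|=3/2
  updated: d(BN,EFHO)=139/4
5. join BN+EFHO (d=139/4) ⇒ BEFHNO; edges |BN|=67/8, |EFHO|=31/8
final tree: ((B:9,N:9):67/8,(E:27/2,(F:12,(H:3,O:3):9):3/2):31/8)
total length: 289/4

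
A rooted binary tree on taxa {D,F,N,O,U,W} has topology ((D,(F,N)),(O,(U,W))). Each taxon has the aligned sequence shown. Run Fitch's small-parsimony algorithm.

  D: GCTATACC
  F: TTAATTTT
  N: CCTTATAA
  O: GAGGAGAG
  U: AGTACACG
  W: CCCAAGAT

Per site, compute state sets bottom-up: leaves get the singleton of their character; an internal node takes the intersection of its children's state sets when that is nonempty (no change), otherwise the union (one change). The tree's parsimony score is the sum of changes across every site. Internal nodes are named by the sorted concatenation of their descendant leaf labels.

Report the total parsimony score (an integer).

site 0, node FN: F={T} ∪ N={C} → {C,T} (+1)
site 0, node DFN: D={G} ∪ FN={C,T} → {C,G,T} (+1)
site 0, node UW: U={A} ∪ W={C} → {A,C} (+1)
site 0, node OUW: O={G} ∪ UW={A,C} → {A,C,G} (+1)
site 0, node DFNOUW: DFN={C,G,T} ∩ OUW={A,C,G} → {C,G} (+0)
site 1, node FN: F={T} ∪ N={C} → {C,T} (+1)
site 1, node DFN: D={C} ∩ FN={C,T} → {C} (+0)
site 1, node UW: U={G} ∪ W={C} → {C,G} (+1)
site 1, node OUW: O={A} ∪ UW={C,G} → {A,C,G} (+1)
site 1, node DFNOUW: DFN={C} ∩ OUW={A,C,G} → {C} (+0)
site 2, node FN: F={A} ∪ N={T} → {A,T} (+1)
site 2, node DFN: D={T} ∩ FN={A,T} → {T} (+0)
site 2, node UW: U={T} ∪ W={C} → {C,T} (+1)
site 2, node OUW: O={G} ∪ UW={C,T} → {C,G,T} (+1)
site 2, node DFNOUW: DFN={T} ∩ OUW={C,G,T} → {T} (+0)
site 3, node FN: F={A} ∪ N={T} → {A,T} (+1)
site 3, node DFN: D={A} ∩ FN={A,T} → {A} (+0)
site 3, node UW: U={A} ∩ W={A} → {A} (+0)
site 3, node OUW: O={G} ∪ UW={A} → {A,G} (+1)
site 3, node DFNOUW: DFN={A} ∩ OUW={A,G} → {A} (+0)
site 4, node FN: F={T} ∪ N={A} → {A,T} (+1)
site 4, node DFN: D={T} ∩ FN={A,T} → {T} (+0)
site 4, node UW: U={C} ∪ W={A} → {A,C} (+1)
site 4, node OUW: O={A} ∩ UW={A,C} → {A} (+0)
site 4, node DFNOUW: DFN={T} ∪ OUW={A} → {A,T} (+1)
site 5, node FN: F={T} ∩ N={T} → {T} (+0)
site 5, node DFN: D={A} ∪ FN={T} → {A,T} (+1)
site 5, node UW: U={A} ∪ W={G} → {A,G} (+1)
site 5, node OUW: O={G} ∩ UW={A,G} → {G} (+0)
site 5, node DFNOUW: DFN={A,T} ∪ OUW={G} → {A,G,T} (+1)
site 6, node FN: F={T} ∪ N={A} → {A,T} (+1)
site 6, node DFN: D={C} ∪ FN={A,T} → {A,C,T} (+1)
site 6, node UW: U={C} ∪ W={A} → {A,C} (+1)
site 6, node OUW: O={A} ∩ UW={A,C} → {A} (+0)
site 6, node DFNOUW: DFN={A,C,T} ∩ OUW={A} → {A} (+0)
site 7, node FN: F={T} ∪ N={A} → {A,T} (+1)
site 7, node DFN: D={C} ∪ FN={A,T} → {A,C,T} (+1)
site 7, node UW: U={G} ∪ W={T} → {G,T} (+1)
site 7, node OUW: O={G} ∩ UW={G,T} → {G} (+0)
site 7, node DFNOUW: DFN={A,C,T} ∪ OUW={G} → {A,C,G,T} (+1)
per-site changes: [4, 3, 3, 2, 3, 3, 3, 4]; total = 25

25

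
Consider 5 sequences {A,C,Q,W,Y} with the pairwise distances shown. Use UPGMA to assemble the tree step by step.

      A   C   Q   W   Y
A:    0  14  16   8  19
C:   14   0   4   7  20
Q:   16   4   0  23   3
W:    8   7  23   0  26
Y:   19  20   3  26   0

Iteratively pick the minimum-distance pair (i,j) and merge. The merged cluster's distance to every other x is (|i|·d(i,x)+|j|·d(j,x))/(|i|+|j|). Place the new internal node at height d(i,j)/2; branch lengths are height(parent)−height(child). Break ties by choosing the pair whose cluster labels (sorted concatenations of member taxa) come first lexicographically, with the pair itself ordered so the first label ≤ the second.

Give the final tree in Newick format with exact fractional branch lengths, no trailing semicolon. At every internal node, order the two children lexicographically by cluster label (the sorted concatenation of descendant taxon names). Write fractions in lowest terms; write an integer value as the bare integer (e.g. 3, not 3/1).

iteration 1: select Q,Y (d=3); attach at lengths (3/2, 3/2); label the merged cluster QY
  updated: d(A,QY)=35/2, d(C,QY)=12, d(QY,W)=49/2
iteration 2: select C,W (d=7); attach at lengths (7/2, 7/2); label the merged cluster CW
  updated: d(A,CW)=11, d(CW,QY)=73/4
iteration 3: select A,CW (d=11); attach at lengths (11/2, 2); label the merged cluster ACW
  updated: d(ACW,QY)=18
iteration 4: select ACW,QY (d=18); attach at lengths (7/2, 15/2); label the merged cluster ACQWY
final tree: ((A:11/2,(C:7/2,W:7/2):2):7/2,(Q:3/2,Y:3/2):15/2)
total length: 57/2

((A:11/2,(C:7/2,W:7/2):2):7/2,(Q:3/2,Y:3/2):15/2)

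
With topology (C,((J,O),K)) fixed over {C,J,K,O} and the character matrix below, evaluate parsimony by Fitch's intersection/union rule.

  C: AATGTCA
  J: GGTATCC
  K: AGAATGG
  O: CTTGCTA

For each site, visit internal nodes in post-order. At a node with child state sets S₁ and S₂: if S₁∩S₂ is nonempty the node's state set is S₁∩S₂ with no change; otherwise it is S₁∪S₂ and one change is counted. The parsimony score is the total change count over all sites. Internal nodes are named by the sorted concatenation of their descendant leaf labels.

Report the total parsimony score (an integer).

JO@0: {G} ∪ {C} = {C,G} (union, +1)
JKO@0: {C,G} ∪ {A} = {A,C,G} (union, +1)
CJKO@0: {A} ∩ {A,C,G} = {A} (intersection, +0)
JO@1: {G} ∪ {T} = {G,T} (union, +1)
JKO@1: {G,T} ∩ {G} = {G} (intersection, +0)
CJKO@1: {A} ∪ {G} = {A,G} (union, +1)
JO@2: {T} ∩ {T} = {T} (intersection, +0)
JKO@2: {T} ∪ {A} = {A,T} (union, +1)
CJKO@2: {T} ∩ {A,T} = {T} (intersection, +0)
JO@3: {A} ∪ {G} = {A,G} (union, +1)
JKO@3: {A,G} ∩ {A} = {A} (intersection, +0)
CJKO@3: {G} ∪ {A} = {A,G} (union, +1)
JO@4: {T} ∪ {C} = {C,T} (union, +1)
JKO@4: {C,T} ∩ {T} = {T} (intersection, +0)
CJKO@4: {T} ∩ {T} = {T} (intersection, +0)
JO@5: {C} ∪ {T} = {C,T} (union, +1)
JKO@5: {C,T} ∪ {G} = {C,G,T} (union, +1)
CJKO@5: {C} ∩ {C,G,T} = {C} (intersection, +0)
JO@6: {C} ∪ {A} = {A,C} (union, +1)
JKO@6: {A,C} ∪ {G} = {A,C,G} (union, +1)
CJKO@6: {A} ∩ {A,C,G} = {A} (intersection, +0)
per-site changes: [2, 2, 1, 2, 1, 2, 2]; total = 12

12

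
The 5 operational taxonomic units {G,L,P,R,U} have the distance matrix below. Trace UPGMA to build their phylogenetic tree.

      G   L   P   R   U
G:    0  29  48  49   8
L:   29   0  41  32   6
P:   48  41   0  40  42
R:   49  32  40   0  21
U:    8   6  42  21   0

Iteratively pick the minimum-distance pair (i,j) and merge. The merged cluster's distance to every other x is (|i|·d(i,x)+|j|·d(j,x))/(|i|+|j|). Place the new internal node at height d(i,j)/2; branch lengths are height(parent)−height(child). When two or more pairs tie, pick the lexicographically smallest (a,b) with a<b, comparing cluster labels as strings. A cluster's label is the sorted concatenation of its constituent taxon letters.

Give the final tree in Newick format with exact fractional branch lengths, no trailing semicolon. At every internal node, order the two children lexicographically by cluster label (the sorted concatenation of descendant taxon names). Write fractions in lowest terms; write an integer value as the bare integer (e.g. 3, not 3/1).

(((G:37/4,(L:3,U:3):25/4):31/4,R:17):35/8,P:171/8)

step 1: merge (L,U) at d=6; branch lengths L→3, U→3; new cluster LU
  updated: d(G,LU)=37/2, d(LU,P)=83/2, d(LU,R)=53/2
step 2: merge (G,LU) at d=37/2; branch lengths G→37/4, LU→25/4; new cluster GLU
  updated: d(GLU,P)=131/3, d(GLU,R)=34
step 3: merge (GLU,R) at d=34; branch lengths GLU→31/4, R→17; new cluster GLRU
  updated: d(GLRU,P)=171/4
step 4: merge (GLRU,P) at d=171/4; branch lengths GLRU→35/8, P→171/8; new cluster GLPRU
final tree: (((G:37/4,(L:3,U:3):25/4):31/4,R:17):35/8,P:171/8)
total length: 72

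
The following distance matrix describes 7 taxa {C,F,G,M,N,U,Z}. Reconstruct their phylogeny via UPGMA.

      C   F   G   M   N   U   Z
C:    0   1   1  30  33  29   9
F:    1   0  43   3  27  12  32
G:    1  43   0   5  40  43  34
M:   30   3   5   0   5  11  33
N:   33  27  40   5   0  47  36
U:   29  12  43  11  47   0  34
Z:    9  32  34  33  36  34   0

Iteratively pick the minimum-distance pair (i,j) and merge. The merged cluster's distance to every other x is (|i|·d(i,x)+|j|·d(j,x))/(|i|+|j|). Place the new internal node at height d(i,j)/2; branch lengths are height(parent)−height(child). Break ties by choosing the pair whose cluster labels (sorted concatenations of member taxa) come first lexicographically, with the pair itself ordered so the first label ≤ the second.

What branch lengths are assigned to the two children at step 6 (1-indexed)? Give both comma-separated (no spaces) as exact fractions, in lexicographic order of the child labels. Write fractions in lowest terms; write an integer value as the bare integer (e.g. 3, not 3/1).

iteration 1: select C,F (d=1); attach at lengths (1/2, 1/2); label the merged cluster CF
  updated: d(CF,G)=22, d(CF,M)=33/2, d(CF,N)=30, d(CF,U)=41/2, d(CF,Z)=41/2
iteration 2: select G,M (d=5); attach at lengths (5/2, 5/2); label the merged cluster GM
  updated: d(CF,GM)=77/4, d(GM,N)=45/2, d(GM,U)=27, d(GM,Z)=67/2
iteration 3: select CF,GM (d=77/4); attach at lengths (73/8, 57/8); label the merged cluster CFGM
  updated: d(CFGM,N)=105/4, d(CFGM,U)=95/4, d(CFGM,Z)=27
iteration 4: select CFGM,U (d=95/4); attach at lengths (9/4, 95/8); label the merged cluster CFGMU
  updated: d(CFGMU,N)=152/5, d(CFGMU,Z)=142/5
iteration 5: select CFGMU,Z (d=142/5); attach at lengths (93/40, 71/5); label the merged cluster CFGMUZ
  updated: d(CFGMUZ,N)=94/3
iteration 6: select CFGMUZ,N (d=94/3); attach at lengths (22/15, 47/3); label the merged cluster CFGMNUZ
final tree: (((((C:1/2,F:1/2):73/8,(G:5/2,M:5/2):57/8):9/4,U:95/8):93/40,Z:71/5):22/15,N:47/3)
total length: 2101/30

22/15,47/3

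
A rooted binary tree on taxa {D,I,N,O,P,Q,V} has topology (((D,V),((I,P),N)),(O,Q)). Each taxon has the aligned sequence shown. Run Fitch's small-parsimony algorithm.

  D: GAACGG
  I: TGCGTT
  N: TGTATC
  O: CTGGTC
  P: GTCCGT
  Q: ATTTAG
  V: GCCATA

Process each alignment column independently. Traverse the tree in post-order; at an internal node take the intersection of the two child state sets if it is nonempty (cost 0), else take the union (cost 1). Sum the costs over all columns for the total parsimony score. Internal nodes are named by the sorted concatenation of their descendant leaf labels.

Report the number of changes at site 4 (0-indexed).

[col 0] DV: children D:{G}, V:{G} ∩→ {G}; cost 0
[col 0] IP: children I:{T}, P:{G} ∪→ {G,T}; cost 1
[col 0] INP: children IP:{G,T}, N:{T} ∩→ {T}; cost 0
[col 0] DINPV: children DV:{G}, INP:{T} ∪→ {G,T}; cost 1
[col 0] OQ: children O:{C}, Q:{A} ∪→ {A,C}; cost 1
[col 0] DINOPQV: children DINPV:{G,T}, OQ:{A,C} ∪→ {A,C,G,T}; cost 1
[col 1] DV: children D:{A}, V:{C} ∪→ {A,C}; cost 1
[col 1] IP: children I:{G}, P:{T} ∪→ {G,T}; cost 1
[col 1] INP: children IP:{G,T}, N:{G} ∩→ {G}; cost 0
[col 1] DINPV: children DV:{A,C}, INP:{G} ∪→ {A,C,G}; cost 1
[col 1] OQ: children O:{T}, Q:{T} ∩→ {T}; cost 0
[col 1] DINOPQV: children DINPV:{A,C,G}, OQ:{T} ∪→ {A,C,G,T}; cost 1
[col 2] DV: children D:{A}, V:{C} ∪→ {A,C}; cost 1
[col 2] IP: children I:{C}, P:{C} ∩→ {C}; cost 0
[col 2] INP: children IP:{C}, N:{T} ∪→ {C,T}; cost 1
[col 2] DINPV: children DV:{A,C}, INP:{C,T} ∩→ {C}; cost 0
[col 2] OQ: children O:{G}, Q:{T} ∪→ {G,T}; cost 1
[col 2] DINOPQV: children DINPV:{C}, OQ:{G,T} ∪→ {C,G,T}; cost 1
[col 3] DV: children D:{C}, V:{A} ∪→ {A,C}; cost 1
[col 3] IP: children I:{G}, P:{C} ∪→ {C,G}; cost 1
[col 3] INP: children IP:{C,G}, N:{A} ∪→ {A,C,G}; cost 1
[col 3] DINPV: children DV:{A,C}, INP:{A,C,G} ∩→ {A,C}; cost 0
[col 3] OQ: children O:{G}, Q:{T} ∪→ {G,T}; cost 1
[col 3] DINOPQV: children DINPV:{A,C}, OQ:{G,T} ∪→ {A,C,G,T}; cost 1
[col 4] DV: children D:{G}, V:{T} ∪→ {G,T}; cost 1
[col 4] IP: children I:{T}, P:{G} ∪→ {G,T}; cost 1
[col 4] INP: children IP:{G,T}, N:{T} ∩→ {T}; cost 0
[col 4] DINPV: children DV:{G,T}, INP:{T} ∩→ {T}; cost 0
[col 4] OQ: children O:{T}, Q:{A} ∪→ {A,T}; cost 1
[col 4] DINOPQV: children DINPV:{T}, OQ:{A,T} ∩→ {T}; cost 0
[col 5] DV: children D:{G}, V:{A} ∪→ {A,G}; cost 1
[col 5] IP: children I:{T}, P:{T} ∩→ {T}; cost 0
[col 5] INP: children IP:{T}, N:{C} ∪→ {C,T}; cost 1
[col 5] DINPV: children DV:{A,G}, INP:{C,T} ∪→ {A,C,G,T}; cost 1
[col 5] OQ: children O:{C}, Q:{G} ∪→ {C,G}; cost 1
[col 5] DINOPQV: children DINPV:{A,C,G,T}, OQ:{C,G} ∩→ {C,G}; cost 0
per-site changes: [4, 4, 4, 5, 3, 4]; total = 24

3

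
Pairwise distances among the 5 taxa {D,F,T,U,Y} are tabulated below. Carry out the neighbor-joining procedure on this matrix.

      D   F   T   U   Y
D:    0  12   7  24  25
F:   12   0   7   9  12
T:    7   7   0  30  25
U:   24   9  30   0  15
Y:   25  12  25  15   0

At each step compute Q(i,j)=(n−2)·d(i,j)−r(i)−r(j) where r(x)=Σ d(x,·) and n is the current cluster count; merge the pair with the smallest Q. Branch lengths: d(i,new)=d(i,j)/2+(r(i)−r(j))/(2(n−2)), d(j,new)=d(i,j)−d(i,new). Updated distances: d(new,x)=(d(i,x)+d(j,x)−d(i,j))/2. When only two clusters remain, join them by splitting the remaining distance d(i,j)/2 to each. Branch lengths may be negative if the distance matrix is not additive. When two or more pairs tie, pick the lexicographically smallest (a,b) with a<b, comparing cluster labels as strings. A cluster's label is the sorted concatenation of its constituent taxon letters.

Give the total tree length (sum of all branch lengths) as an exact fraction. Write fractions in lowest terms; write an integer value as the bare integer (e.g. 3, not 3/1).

step 1: merge (D,T) at d=7, Q=-116; branch lengths D→10/3, T→11/3; new cluster DT
  updated: d(DT,F)=6, d(DT,U)=47/2, d(DT,Y)=43/2
step 2: merge (DT,F) at d=6, Q=-66; branch lengths DT→9, F→-3; new cluster DFT
  updated: d(DFT,U)=53/4, d(DFT,Y)=55/4
step 3: merge (DFT,U) at d=53/4, Q=-42; branch lengths DFT→6, U→29/4; new cluster DFTU
  updated: d(DFTU,Y)=31/4
step 4: merge (DFTU,Y) at d=31/4; branch lengths DFTU→31/8, Y→31/8; new cluster DFTUY
final tree: ((((D:10/3,T:11/3):9,F:-3):6,U:29/4):31/8,Y:31/8)
total length: 34

34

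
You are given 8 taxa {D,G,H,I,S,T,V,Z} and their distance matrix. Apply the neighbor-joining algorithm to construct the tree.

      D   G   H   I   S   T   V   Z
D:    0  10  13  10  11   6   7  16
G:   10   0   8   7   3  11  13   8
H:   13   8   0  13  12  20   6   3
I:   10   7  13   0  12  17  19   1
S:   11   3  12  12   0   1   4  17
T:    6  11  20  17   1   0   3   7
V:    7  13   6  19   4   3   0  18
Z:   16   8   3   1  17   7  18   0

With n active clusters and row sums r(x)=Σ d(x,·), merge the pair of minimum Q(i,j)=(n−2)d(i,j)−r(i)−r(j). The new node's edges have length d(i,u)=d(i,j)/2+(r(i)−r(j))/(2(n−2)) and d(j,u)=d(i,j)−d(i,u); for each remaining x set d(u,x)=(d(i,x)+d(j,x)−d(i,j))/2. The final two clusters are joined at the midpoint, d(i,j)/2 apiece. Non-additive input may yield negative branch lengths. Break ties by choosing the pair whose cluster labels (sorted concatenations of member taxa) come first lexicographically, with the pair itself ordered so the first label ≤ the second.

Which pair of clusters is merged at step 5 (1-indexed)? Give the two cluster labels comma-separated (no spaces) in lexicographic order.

1. join I+Z (d=1, Q=-143) ⇒ IZ; edges |I|=5/4, |Z|=-1/4
  updated: d(D,IZ)=25/2, d(G,IZ)=7, d(H,IZ)=15/2, d(IZ,S)=14, d(IZ,T)=23/2, d(IZ,V)=18
2. join H+IZ (d=15/2, Q=-199/2) ⇒ HIZ; edges |H|=67/20, |IZ|=83/20
  updated: d(D,HIZ)=9, d(G,HIZ)=15/4, d(HIZ,S)=37/4, d(HIZ,T)=12, d(HIZ,V)=33/4
3. join G+HIZ (d=15/4, Q=-68) ⇒ GHIZ; edges |G|=27/16, |HIZ|=33/16
  updated: d(D,GHIZ)=61/8, d(GHIZ,S)=17/4, d(GHIZ,T)=77/8, d(GHIZ,V)=35/4
4. join D+GHIZ (d=61/8, Q=-39) ⇒ DGHIZ; edges |D|=97/24, |GHIZ|=43/12
  updated: d(DGHIZ,S)=61/16, d(DGHIZ,T)=4, d(DGHIZ,V)=65/16
5. join DGHIZ+V (d=65/16, Q=-237/16) ⇒ DGHIVZ; edges |DGHIZ|=143/64, |V|=117/64
  updated: d(DGHIVZ,S)=15/8, d(DGHIVZ,T)=47/32
6. join DGHIVZ+S (d=15/8, Q=-139/32) ⇒ DGHISVZ; edges |DGHIVZ|=75/64, |S|=45/64
  updated: d(DGHISVZ,T)=19/64
7. join DGHISVZ+T (d=19/64) ⇒ DGHISTVZ; edges |DGHISVZ|=19/128, |T|=19/128
final tree: ((((D:97/24,(G:27/16,(H:67/20,(I:5/4,Z:-1/4):83/20):33/16):43/12):143/64,V:117/64):75/64,S:45/64):19/128,T:19/128)
total length: 1671/64

DGHIZ,V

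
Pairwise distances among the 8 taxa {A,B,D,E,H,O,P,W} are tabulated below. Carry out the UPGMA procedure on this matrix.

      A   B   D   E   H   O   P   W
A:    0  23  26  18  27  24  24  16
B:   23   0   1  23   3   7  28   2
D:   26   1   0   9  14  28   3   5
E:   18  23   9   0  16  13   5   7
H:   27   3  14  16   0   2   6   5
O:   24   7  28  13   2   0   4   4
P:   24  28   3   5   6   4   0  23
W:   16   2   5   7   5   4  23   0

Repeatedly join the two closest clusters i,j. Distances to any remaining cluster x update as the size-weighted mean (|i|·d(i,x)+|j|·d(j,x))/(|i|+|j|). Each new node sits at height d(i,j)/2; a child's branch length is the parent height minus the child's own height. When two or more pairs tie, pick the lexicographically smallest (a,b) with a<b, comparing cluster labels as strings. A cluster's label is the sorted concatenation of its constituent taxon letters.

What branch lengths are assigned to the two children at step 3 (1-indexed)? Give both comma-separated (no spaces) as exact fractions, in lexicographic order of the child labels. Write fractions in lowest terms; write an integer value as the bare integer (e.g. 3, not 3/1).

step 1: merge (B,D) at d=1; branch lengths B→1/2, D→1/2; new cluster BD
  updated: d(A,BD)=49/2, d(BD,E)=16, d(BD,H)=17/2, d(BD,O)=35/2, d(BD,P)=31/2, d(BD,W)=7/2
step 2: merge (H,O) at d=2; branch lengths H→1, O→1; new cluster HO
  updated: d(A,HO)=51/2, d(BD,HO)=13, d(E,HO)=29/2, d(HO,P)=5, d(HO,W)=9/2
step 3: merge (BD,W) at d=7/2; branch lengths BD→5/4, W→7/4; new cluster BDW
  updated: d(A,BDW)=65/3, d(BDW,E)=13, d(BDW,HO)=61/6, d(BDW,P)=18
step 4: merge (E,P) at d=5; branch lengths E→5/2, P→5/2; new cluster EP
  updated: d(A,EP)=21, d(BDW,EP)=31/2, d(EP,HO)=39/4
step 5: merge (EP,HO) at d=39/4; branch lengths EP→19/8, HO→31/8; new cluster EHOP
  updated: d(A,EHOP)=93/4, d(BDW,EHOP)=77/6
step 6: merge (BDW,EHOP) at d=77/6; branch lengths BDW→14/3, EHOP→37/24; new cluster BDEHOPW
  updated: d(A,BDEHOPW)=158/7
step 7: merge (A,BDEHOPW) at d=158/7; branch lengths A→79/7, BDEHOPW→409/84; new cluster ABDEHOPW
final tree: (A:79/7,(((B:1/2,D:1/2):5/4,W:7/4):14/3,((E:5/2,P:5/2):19/8,(H:1,O:1):31/8):37/24):409/84)
total length: 6655/168

5/4,7/4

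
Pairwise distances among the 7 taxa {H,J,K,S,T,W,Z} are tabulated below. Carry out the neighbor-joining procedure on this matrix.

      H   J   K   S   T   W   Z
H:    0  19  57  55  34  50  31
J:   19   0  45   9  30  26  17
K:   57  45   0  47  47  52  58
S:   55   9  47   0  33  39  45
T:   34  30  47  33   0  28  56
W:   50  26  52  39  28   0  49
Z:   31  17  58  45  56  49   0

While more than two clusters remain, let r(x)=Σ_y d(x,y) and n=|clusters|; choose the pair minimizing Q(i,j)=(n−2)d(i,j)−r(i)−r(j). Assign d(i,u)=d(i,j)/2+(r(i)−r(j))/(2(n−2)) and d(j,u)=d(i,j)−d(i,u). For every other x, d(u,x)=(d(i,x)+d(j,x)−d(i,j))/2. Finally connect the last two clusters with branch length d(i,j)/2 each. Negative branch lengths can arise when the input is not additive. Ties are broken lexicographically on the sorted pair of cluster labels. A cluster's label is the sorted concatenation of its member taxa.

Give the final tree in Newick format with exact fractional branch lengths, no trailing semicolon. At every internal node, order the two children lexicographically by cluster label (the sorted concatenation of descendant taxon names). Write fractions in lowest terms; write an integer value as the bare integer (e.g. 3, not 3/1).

(((((H:29/2,Z:33/2):5,J:-5/2):231/32,S:425/32):111/32,K:989/32):147/64,(T:97/8,W:127/8):147/64)

step 1: merge (H,Z) at d=31, Q=-347; branch lengths H→29/2, Z→33/2; new cluster HZ
  updated: d(HZ,J)=5/2, d(HZ,K)=42, d(HZ,S)=69/2, d(HZ,T)=59/2, d(HZ,W)=34
step 2: merge (HZ,J) at d=5/2, Q=-245; branch lengths HZ→5, J→-5/2; new cluster HJZ
  updated: d(HJZ,K)=169/4, d(HJZ,S)=41/2, d(HJZ,T)=57/2, d(HJZ,W)=115/4
step 3: merge (T,W) at d=28, Q=-801/4; branch lengths T→97/8, W→127/8; new cluster TW
  updated: d(HJZ,TW)=117/8, d(K,TW)=71/2, d(S,TW)=22
step 4: merge (HJZ,S) at d=41/2, Q=-1007/8; branch lengths HJZ→231/32, S→425/32; new cluster HJSZ
  updated: d(HJSZ,K)=275/8, d(HJSZ,TW)=129/16
step 5: merge (HJSZ,K) at d=275/8, Q=-1247/16; branch lengths HJSZ→111/32, K→989/32; new cluster HJKSZ
  updated: d(HJKSZ,TW)=147/32
step 6: merge (HJKSZ,TW) at d=147/32; branch lengths HJKSZ→147/64, TW→147/64; new cluster HJKSTWZ
final tree: (((((H:29/2,Z:33/2):5,J:-5/2):231/32,S:425/32):111/32,K:989/32):147/64,(T:97/8,W:127/8):147/64)
total length: 3871/32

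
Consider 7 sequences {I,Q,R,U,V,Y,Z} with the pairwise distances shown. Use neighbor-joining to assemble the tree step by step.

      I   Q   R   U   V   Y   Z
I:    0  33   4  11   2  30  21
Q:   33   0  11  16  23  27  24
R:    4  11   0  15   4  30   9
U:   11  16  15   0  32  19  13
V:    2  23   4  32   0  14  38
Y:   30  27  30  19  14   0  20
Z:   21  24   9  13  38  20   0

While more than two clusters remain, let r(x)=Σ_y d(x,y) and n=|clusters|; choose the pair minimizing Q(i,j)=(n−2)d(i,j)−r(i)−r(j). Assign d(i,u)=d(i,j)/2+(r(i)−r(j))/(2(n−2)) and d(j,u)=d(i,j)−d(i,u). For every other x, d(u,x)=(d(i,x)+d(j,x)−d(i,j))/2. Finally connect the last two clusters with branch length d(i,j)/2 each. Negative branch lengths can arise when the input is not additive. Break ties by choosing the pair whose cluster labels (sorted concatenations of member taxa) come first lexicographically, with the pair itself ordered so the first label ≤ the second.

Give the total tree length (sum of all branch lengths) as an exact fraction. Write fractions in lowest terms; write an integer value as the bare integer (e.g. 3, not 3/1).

step 1: merge (I,V) at d=2, Q=-204; branch lengths I→-1/5, V→11/5; new cluster IV
  updated: d(IV,Q)=27, d(IV,R)=3, d(IV,U)=41/2, d(IV,Y)=21, d(IV,Z)=57/2
step 2: merge (IV,R) at d=3, Q=-156; branch lengths IV→11/2, R→-5/2; new cluster IRV
  updated: d(IRV,Q)=35/2, d(IRV,U)=65/4, d(IRV,Y)=24, d(IRV,Z)=69/4
step 3: merge (IRV,Q) at d=35/2, Q=-107; branch lengths IRV→43/6, Q→31/3; new cluster IQRV
  updated: d(IQRV,U)=59/8, d(IQRV,Y)=67/4, d(IQRV,Z)=95/8
step 4: merge (IQRV,U) at d=59/8, Q=-485/8; branch lengths IQRV→91/32, U→145/32; new cluster IQRUV
  updated: d(IQRUV,Y)=227/16, d(IQRUV,Z)=35/4
step 5: merge (IQRUV,Y) at d=227/16, Q=-687/16; branch lengths IQRUV→47/32, Y→407/32; new cluster IQRUVY
  updated: d(IQRUVY,Z)=233/32
step 6: merge (IQRUVY,Z) at d=233/32; branch lengths IQRUVY→233/64, Z→233/64; new cluster IQRUVYZ
final tree: ((((((I:-1/5,V:11/5):11/2,R:-5/2):43/6,Q:31/3):91/32,U:145/32):47/32,Y:407/32):233/64,Z:233/64)
total length: 1643/32

1643/32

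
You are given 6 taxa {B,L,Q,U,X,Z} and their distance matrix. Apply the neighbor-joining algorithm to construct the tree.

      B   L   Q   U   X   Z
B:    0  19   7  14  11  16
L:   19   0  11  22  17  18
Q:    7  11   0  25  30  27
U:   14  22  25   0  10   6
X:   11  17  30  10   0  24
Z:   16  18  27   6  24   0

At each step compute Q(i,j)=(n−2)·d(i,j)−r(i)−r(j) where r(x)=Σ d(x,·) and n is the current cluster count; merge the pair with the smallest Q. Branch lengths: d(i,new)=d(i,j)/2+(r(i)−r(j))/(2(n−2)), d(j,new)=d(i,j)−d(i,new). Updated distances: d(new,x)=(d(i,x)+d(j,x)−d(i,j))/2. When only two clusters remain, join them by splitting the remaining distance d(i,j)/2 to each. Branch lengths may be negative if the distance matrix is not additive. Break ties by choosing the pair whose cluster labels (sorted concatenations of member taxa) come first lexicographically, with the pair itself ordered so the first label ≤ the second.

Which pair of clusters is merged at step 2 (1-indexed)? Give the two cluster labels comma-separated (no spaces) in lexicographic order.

iteration 1: select U,Z (d=6, Q=-144); attach at lengths (5/4, 19/4); label the merged cluster UZ
  updated: d(B,UZ)=12, d(L,UZ)=17, d(Q,UZ)=23, d(UZ,X)=14
iteration 2: select L,Q (d=11, Q=-102); attach at lengths (13/3, 20/3); label the merged cluster LQ
  updated: d(B,LQ)=15/2, d(LQ,UZ)=29/2, d(LQ,X)=18
iteration 3: select B,LQ (d=15/2, Q=-111/2); attach at lengths (11/8, 49/8); label the merged cluster BLQ
  updated: d(BLQ,UZ)=19/2, d(BLQ,X)=43/4
iteration 4: select BLQ,UZ (d=19/2, Q=-137/4); attach at lengths (25/8, 51/8); label the merged cluster BLQUZ
  updated: d(BLQUZ,X)=61/8
iteration 5: select BLQUZ,X (d=61/8); attach at lengths (61/16, 61/16); label the merged cluster BLQUXZ
final tree: (((B:11/8,(L:13/3,Q:20/3):49/8):25/8,(U:5/4,Z:19/4):51/8):61/16,X:61/16)
total length: 333/8

L,Q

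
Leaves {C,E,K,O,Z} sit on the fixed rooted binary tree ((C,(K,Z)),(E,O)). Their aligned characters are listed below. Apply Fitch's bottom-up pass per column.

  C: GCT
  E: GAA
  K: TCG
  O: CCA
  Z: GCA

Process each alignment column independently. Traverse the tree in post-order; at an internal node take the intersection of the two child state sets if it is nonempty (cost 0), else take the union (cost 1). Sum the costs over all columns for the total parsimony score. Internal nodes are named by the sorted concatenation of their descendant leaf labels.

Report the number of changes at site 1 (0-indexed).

1

KZ@0: {T} ∪ {G} = {G,T} (union, +1)
CKZ@0: {G} ∩ {G,T} = {G} (intersection, +0)
EO@0: {G} ∪ {C} = {C,G} (union, +1)
CEKOZ@0: {G} ∩ {C,G} = {G} (intersection, +0)
KZ@1: {C} ∩ {C} = {C} (intersection, +0)
CKZ@1: {C} ∩ {C} = {C} (intersection, +0)
EO@1: {A} ∪ {C} = {A,C} (union, +1)
CEKOZ@1: {C} ∩ {A,C} = {C} (intersection, +0)
KZ@2: {G} ∪ {A} = {A,G} (union, +1)
CKZ@2: {T} ∪ {A,G} = {A,G,T} (union, +1)
EO@2: {A} ∩ {A} = {A} (intersection, +0)
CEKOZ@2: {A,G,T} ∩ {A} = {A} (intersection, +0)
per-site changes: [2, 1, 2]; total = 5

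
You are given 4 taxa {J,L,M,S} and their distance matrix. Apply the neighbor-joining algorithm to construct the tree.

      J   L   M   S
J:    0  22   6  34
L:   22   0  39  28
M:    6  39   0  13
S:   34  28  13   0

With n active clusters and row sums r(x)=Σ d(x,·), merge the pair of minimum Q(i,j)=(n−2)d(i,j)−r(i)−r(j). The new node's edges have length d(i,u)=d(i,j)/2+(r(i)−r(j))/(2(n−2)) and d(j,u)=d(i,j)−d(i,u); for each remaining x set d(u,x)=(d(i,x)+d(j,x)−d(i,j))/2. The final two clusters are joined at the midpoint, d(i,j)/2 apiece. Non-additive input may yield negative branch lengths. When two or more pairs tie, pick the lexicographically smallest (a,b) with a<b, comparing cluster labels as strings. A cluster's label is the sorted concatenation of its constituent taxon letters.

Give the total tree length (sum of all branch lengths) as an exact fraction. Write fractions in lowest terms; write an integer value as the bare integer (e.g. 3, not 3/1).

1. join J+M (d=6, Q=-108) ⇒ JM; edges |J|=4, |M|=2
  updated: d(JM,L)=55/2, d(JM,S)=41/2
2. join JM+L (d=55/2, Q=-76) ⇒ JLM; edges |JM|=10, |L|=35/2
  updated: d(JLM,S)=21/2
3. join JLM+S (d=21/2) ⇒ JLMS; edges |JLM|=21/4, |S|=21/4
final tree: (((J:4,M:2):10,L:35/2):21/4,S:21/4)
total length: 44

44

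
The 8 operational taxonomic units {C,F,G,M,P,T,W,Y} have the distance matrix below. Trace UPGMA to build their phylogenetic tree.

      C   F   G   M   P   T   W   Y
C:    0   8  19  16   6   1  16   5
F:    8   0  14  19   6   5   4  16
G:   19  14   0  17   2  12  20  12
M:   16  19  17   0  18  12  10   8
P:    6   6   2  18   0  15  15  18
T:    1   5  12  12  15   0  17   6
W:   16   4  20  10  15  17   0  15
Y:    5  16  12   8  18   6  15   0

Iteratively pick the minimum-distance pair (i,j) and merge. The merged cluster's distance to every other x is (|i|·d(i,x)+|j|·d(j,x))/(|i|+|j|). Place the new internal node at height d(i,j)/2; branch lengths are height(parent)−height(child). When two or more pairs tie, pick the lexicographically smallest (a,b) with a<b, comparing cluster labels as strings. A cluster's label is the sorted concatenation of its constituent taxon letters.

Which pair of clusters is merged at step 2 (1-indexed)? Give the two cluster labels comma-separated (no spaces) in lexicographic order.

G,P

iteration 1: select C,T (d=1); attach at lengths (1/2, 1/2); label the merged cluster CT
  updated: d(CT,F)=13/2, d(CT,G)=31/2, d(CT,M)=14, d(CT,P)=21/2, d(CT,W)=33/2, d(CT,Y)=11/2
iteration 2: select G,P (d=2); attach at lengths (1, 1); label the merged cluster GP
  updated: d(CT,GP)=13, d(F,GP)=10, d(GP,M)=35/2, d(GP,W)=35/2, d(GP,Y)=15
iteration 3: select F,W (d=4); attach at lengths (2, 2); label the merged cluster FW
  updated: d(CT,FW)=23/2, d(FW,GP)=55/4, d(FW,M)=29/2, d(FW,Y)=31/2
iteration 4: select CT,Y (d=11/2); attach at lengths (9/4, 11/4); label the merged cluster CTY
  updated: d(CTY,FW)=77/6, d(CTY,GP)=41/3, d(CTY,M)=12
iteration 5: select CTY,M (d=12); attach at lengths (13/4, 6); label the merged cluster CMTY
  updated: d(CMTY,FW)=53/4, d(CMTY,GP)=117/8
iteration 6: select CMTY,FW (d=53/4); attach at lengths (5/8, 37/8); label the merged cluster CFMTWY
  updated: d(CFMTWY,GP)=43/3
iteration 7: select CFMTWY,GP (d=43/3); attach at lengths (13/24, 37/6); label the merged cluster CFGMPTWY
final tree: (((((C:1/2,T:1/2):9/4,Y:11/4):13/4,M:6):5/8,(F:2,W:2):37/8):13/24,(G:1,P:1):37/6)
total length: 797/24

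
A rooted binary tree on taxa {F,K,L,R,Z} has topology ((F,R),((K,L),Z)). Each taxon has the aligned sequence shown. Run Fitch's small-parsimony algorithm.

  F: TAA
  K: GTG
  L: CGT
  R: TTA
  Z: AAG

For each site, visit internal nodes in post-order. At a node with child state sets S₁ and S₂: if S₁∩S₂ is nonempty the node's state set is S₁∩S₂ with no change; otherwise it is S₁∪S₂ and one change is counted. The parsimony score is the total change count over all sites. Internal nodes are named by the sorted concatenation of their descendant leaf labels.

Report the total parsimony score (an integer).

8

site 0, node FR: F={T} ∩ R={T} → {T} (+0)
site 0, node KL: K={G} ∪ L={C} → {C,G} (+1)
site 0, node KLZ: KL={C,G} ∪ Z={A} → {A,C,G} (+1)
site 0, node FKLRZ: FR={T} ∪ KLZ={A,C,G} → {A,C,G,T} (+1)
site 1, node FR: F={A} ∪ R={T} → {A,T} (+1)
site 1, node KL: K={T} ∪ L={G} → {G,T} (+1)
site 1, node KLZ: KL={G,T} ∪ Z={A} → {A,G,T} (+1)
site 1, node FKLRZ: FR={A,T} ∩ KLZ={A,G,T} → {A,T} (+0)
site 2, node FR: F={A} ∩ R={A} → {A} (+0)
site 2, node KL: K={G} ∪ L={T} → {G,T} (+1)
site 2, node KLZ: KL={G,T} ∩ Z={G} → {G} (+0)
site 2, node FKLRZ: FR={A} ∪ KLZ={G} → {A,G} (+1)
per-site changes: [3, 3, 2]; total = 8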